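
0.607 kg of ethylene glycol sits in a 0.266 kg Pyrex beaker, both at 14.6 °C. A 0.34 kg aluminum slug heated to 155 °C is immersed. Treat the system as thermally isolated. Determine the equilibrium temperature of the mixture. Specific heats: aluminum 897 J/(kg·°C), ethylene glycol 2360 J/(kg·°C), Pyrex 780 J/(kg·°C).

Taking heat into each body as positive, Σ m c ΔT = 0:
0.34·897·(T − 155) + 0.607·2360·(T − 14.6) + 0.266·780·(T − 14.6) = 0
1945 T = 71216
T = 71216/1945 ≈ 36.62 °C

T_f ≈ 36.6 °C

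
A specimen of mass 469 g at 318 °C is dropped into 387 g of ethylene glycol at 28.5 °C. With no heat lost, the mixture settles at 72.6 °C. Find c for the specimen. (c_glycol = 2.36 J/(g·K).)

c ≈ 0.35 J/(g·K)

Heat lost by the specimen = heat gained by the glycol:
469×c×(318 − 72.6) = 387×2.36×(72.6 − 28.5)
115093 c = 40277  ⇒  c ≈ 0.35 J/(g·K)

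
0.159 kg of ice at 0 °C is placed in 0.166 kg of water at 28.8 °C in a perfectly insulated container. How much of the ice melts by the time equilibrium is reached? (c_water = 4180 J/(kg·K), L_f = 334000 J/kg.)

Water can give up m c ΔT = 0.166·4180·28.8 = 19984 J before reaching 0 °C.
Fully melting the ice requires m_ice L_f = 0.159·334000 = 53106 J.
That's not enough to melt it all — equilibrium is at 0 °C with ice remaining.
m_melted·334000 = 19984  ⇒  m_melted ≈ 0.05983 kg.

m_melted ≈ 0.0598 kg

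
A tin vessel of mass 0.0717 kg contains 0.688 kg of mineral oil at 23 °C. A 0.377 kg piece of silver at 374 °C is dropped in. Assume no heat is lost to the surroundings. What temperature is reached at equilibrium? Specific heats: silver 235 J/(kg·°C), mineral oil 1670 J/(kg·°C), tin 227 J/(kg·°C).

T_f ≈ 47.8 °C

Energy conservation, ΣQ = 0:
0.377×235×(T − 374) + 0.688×1670×(T − 23) + 0.0717×227×(T − 23) = 0
1253.8 T = 59935
T = 59935 / 1253.8 = 47.8 °C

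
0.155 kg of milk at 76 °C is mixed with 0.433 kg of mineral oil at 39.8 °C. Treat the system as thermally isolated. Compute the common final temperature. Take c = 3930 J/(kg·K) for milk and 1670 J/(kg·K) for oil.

T_f is the heat-capacity-weighted average of the initial temperatures:
T_f = (609.15*76 + 723.11*39.8) / (609.15 + 723.11)
    = 75075 / 1332.3 ≈ 56.35 °C

T_f ≈ 56.4 °C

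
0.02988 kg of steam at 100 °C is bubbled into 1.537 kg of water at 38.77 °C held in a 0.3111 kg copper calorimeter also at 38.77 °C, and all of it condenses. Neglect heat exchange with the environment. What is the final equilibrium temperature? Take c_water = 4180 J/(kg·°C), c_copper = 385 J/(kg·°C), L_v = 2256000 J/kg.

Sum of m c ΔT and latent-heat terms is zero:
latent heat released on condensation: 0.02988×2256000 = 67409; condensate cools 100→T: 0.02988×4180×(T − 100) = 124.9(T − 100); water warms: 1.537×4180×(T − 38.77) = 6424.7(T − 38.77); copper cup: 0.3111×385×(T − 38.77) = 119.77(T − 38.77)
6669.3 T = 67409 + 12490 + 253728 = 333627
T ≈ 50.02 °C — below 100 °C, confirming all the steam condensed.

T_f ≈ 50.0 °C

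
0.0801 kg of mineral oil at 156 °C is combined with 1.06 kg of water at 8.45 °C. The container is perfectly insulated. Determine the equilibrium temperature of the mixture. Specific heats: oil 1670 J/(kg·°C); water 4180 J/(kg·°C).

T_f ≈ 12.8 °C

Heat gained plus heat lost sum to zero:
0.0801·1670·(T − 156) + 1.06·4180·(T − 8.45) = 0
(133.77 + 4430.8) T = 133.77·156 + 4430.8·8.45
T ≈ 12.77 °C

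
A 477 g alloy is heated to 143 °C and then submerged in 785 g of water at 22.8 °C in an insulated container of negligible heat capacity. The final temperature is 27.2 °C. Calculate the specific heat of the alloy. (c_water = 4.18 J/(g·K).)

c ≈ 0.261 J/(g·K)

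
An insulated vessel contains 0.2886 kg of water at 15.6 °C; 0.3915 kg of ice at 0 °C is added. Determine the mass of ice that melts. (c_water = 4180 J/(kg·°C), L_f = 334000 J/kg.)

m_melted ≈ 0.0563 kg

Heat available from the water dropping to 0 °C: 0.2886·4180·15.6 = 18819 J.
Melting all 0.3915 kg of ice would need 0.3915·334000 = 130761 J.
That's not enough to melt it all — equilibrium is at 0 °C with ice remaining.
Mass melted = 18819/334000 ≈ 0.05634 kg.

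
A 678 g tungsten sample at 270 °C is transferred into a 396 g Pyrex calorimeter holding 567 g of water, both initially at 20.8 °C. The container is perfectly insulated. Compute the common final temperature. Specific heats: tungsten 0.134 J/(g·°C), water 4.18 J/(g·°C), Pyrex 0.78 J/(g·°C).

With ΣQ=0 the equilibrium temperature is the m·c-weighted mean:
T_f = (90.85·270 + 2370.1·20.8 + 308.88·20.8) / (90.85 + 2370.1 + 308.88)
    = 80252 / 2769.8 ≈ 28.97 °C

T_f ≈ 29.0 °C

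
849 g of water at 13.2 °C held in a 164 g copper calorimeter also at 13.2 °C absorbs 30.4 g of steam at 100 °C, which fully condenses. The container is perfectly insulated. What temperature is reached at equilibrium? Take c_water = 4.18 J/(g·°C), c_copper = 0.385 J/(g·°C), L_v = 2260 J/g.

Let T be the final temperature. ΣQ_i = 0:
steam→water at 100 °C releases m L_v = 30.4·2260 = 68704; condensed water 100 °C→T: 127.07(T − 100); water warms: 849·4.18·(T − 13.2) = 3548.8(T − 13.2); cup: 63.14(T − 13.2)
3739 T = 68704 + 12707 + 47678 = 129089
T ≈ 34.52 °C — below 100 °C, confirming all the steam condensed.

T_f ≈ 34.5 °C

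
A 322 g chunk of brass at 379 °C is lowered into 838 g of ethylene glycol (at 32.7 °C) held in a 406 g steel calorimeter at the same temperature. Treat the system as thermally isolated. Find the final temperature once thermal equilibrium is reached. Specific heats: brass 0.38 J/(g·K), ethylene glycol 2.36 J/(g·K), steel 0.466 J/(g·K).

T_f ≈ 51.2 °C

Let T be the final temperature. ΣQ_i = 0:
322*0.38*(T − 379) + 838*2.36*(T − 32.7) + 406*0.466*(T − 32.7) = 0
122.36(T − 379) + 1977.7(T − 32.7) + 189.2(T − 32.7) = 0
(122.36 + 1977.7 + 189.2) T = 122.36*379 + 1977.7*32.7 + 189.2*32.7
T = 117231 / 2289.2 = 51.2 °C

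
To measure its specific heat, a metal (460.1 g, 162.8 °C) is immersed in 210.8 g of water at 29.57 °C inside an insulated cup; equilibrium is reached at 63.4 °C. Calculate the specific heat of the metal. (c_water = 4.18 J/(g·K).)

c ≈ 0.652 J/(g·K)

Heat lost by the metal = heat gained by the water:
460.1·c·(162.8 − 63.4) = 210.8·4.18·(63.4 − 29.57)
45734 c = 29809  ⇒  c ≈ 0.6518 J/(g·K)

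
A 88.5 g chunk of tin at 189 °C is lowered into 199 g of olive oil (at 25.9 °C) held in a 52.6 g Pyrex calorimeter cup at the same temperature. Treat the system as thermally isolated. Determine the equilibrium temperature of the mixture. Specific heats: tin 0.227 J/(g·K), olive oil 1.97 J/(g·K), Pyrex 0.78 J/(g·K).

T_f ≈ 33.1 °C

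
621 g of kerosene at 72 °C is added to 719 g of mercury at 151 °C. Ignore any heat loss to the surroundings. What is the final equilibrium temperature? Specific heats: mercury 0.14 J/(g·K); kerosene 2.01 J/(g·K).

Net heat exchanged in the isolated system is zero:
719·0.14·(T − 151) + 621·2.01·(T − 72) = 0
100.66(T − 151) + 1248.2(T − 72) = 0
1348.9 T = 105071
T ≈ 77.90 °C

T_f ≈ 77.9 °C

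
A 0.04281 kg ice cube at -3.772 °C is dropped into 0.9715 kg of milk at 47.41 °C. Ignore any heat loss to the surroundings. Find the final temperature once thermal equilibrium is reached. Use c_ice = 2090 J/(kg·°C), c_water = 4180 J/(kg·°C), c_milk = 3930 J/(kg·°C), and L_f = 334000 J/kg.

Setting the total heat transfer to zero:
warm ice to 0 °C: 0.04281·2090·(0 − (-3.772)) = 337.49
  melt ice: 0.04281·334000 = 14299
  meltwater 0→T: 0.04281·4180·T = 178.95 T
  milk: 3818(T − 47.41)
3996.9 T = 181011 − 14636 = 166375
T ≈ 41.63 °C — above 0 °C, consistent with complete melting.

T_f ≈ 41.6 °C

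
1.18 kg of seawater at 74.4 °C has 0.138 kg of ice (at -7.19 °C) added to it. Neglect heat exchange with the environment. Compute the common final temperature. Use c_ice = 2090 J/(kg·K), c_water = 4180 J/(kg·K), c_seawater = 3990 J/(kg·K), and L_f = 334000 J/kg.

T_f ≈ 57.2 °C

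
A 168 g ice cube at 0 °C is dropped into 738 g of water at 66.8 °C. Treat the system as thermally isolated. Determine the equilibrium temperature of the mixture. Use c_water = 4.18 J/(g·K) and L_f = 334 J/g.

Sum of m c ΔT and latent-heat terms is zero:
melt ice: 168·334 = 56112
  meltwater 0→T: 168·4.18·T = 702.24 T
  water cools: 738·4.18·(T − 66.8) = 3084.8(T − 66.8)
3787.1 T = 206067 − 56112 = 149955
T ≈ 39.60 °C — above 0 °C, consistent with complete melting.

T_f ≈ 39.6 °C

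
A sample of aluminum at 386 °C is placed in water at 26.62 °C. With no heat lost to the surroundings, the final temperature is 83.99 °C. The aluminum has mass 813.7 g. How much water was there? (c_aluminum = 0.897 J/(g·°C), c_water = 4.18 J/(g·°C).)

|Q_aluminum| = |Q_water|:
813.7·0.897·(386 − 83.99) = m·4.18·(83.99 − 26.62)
239.81 m = 220434  ⇒  m ≈ 919.2 g

m ≈ 919 g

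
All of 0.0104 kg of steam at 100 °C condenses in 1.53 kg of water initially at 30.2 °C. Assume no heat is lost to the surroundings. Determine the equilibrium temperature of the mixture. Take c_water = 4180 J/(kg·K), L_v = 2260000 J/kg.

T_f ≈ 34.3 °C

Heat gained plus heat lost sum to zero:
steam→water at 100 °C releases m L_v = 0.0104×2260000 = 23504; condensate cools 100→T: 0.0104×4180×(T − 100) = 43.47(T − 100); water warms: 1.53×4180×(T − 30.2) = 6395.4(T − 30.2)
6438.9 T = 23504 + 4347.2 + 193141 = 220992
T ≈ 34.32 °C (< 100 °C, so full condensation is consistent).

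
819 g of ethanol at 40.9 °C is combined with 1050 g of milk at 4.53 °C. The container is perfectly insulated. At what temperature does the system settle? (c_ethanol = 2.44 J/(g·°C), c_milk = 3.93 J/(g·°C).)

T_f ≈ 16.4 °C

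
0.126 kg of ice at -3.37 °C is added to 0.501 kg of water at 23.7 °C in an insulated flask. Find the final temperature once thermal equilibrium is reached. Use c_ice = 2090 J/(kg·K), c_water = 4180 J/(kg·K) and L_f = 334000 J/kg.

T_f ≈ 2.5 °C

Heat gained plus heat lost sum to zero:
ice -3.37→0 °C: 0.126·2090·3.37 = 887.46
  melt ice: 0.126·334000 = 42084
  warm the meltwater: 526.68 T
  water cools: 0.501·4180·(T − 23.7) = 2094.2(T − 23.7)
2620.9 T = 49632 − 42971 = 6660.6
T ≈ 2.54 °C (positive, so assuming full melt was valid).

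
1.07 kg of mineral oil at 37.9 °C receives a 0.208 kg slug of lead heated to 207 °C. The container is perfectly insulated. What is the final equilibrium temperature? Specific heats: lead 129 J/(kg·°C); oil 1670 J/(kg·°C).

T_f ≈ 40.4 °C

Net heat exchanged in the isolated system is zero:
0.208·129·(T − 207) + 1.07·1670·(T − 37.9) = 0
26.83(T − 207) + 1786.9(T − 37.9) = 0
(26.83 + 1786.9) T = 26.83·207 + 1786.9·37.9
T ≈ 40.40 °C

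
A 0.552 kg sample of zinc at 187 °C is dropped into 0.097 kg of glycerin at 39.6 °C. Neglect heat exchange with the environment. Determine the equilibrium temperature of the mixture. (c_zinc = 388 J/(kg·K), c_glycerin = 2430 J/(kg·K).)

T_f ≈ 109.8 °C

Set heat shed by the hot body equal to heat absorbed by the cold body:
0.552·388·(187 − T) = 0.097·2430·(T − 39.6)
214.18(187 − T) = 235.71(T − 39.6)
449.89 T = 49385  ⇒  T ≈ 109.77 °C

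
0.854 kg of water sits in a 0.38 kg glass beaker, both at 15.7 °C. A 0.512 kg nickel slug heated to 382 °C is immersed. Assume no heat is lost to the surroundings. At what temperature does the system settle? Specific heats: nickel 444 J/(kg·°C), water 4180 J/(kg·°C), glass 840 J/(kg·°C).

Heat gained plus heat lost sum to zero:
0.512*444*(T − 382) + 0.854*4180*(T − 15.7) + 0.38*840*(T − 15.7) = 0
227.33(T − 382) + 3569.7(T − 15.7) + 319.2(T − 15.7) = 0
(227.33 + 3569.7 + 319.2) T = 227.33*382 + 3569.7*15.7 + 319.2*15.7
T ≈ 35.93 °C

T_f ≈ 35.9 °C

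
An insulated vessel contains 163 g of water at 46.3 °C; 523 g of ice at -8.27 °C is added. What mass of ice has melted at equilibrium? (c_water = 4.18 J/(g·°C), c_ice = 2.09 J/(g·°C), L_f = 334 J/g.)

m_melted ≈ 67.4 g

Heat available from the water dropping to 0 °C: 163·4.18·46.3 = 31546 J.
Warming the ice to 0 °C takes 523·2.09·8.27 = 9039.7 J, leaving 22506 J for melting.
Fully melting the ice requires m_ice L_f = 523·334 = 174682 J.
22506 J < 174682 J, so only part of the ice melts and the system sits at 0 °C.
m_melted·334 = 22506  ⇒  m_melted ≈ 67.38 g.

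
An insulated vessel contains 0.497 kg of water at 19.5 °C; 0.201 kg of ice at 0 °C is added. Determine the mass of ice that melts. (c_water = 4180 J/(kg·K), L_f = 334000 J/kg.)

m_melted ≈ 0.121 kg

Water can give up m c ΔT = 0.497·4180·19.5 = 40510 J before reaching 0 °C.
Fully melting the ice requires m_ice L_f = 0.201·334000 = 67134 J.
That's not enough to melt it all — equilibrium is at 0 °C with ice remaining.
m_melted·334000 = 40510  ⇒  m_melted ≈ 0.1213 kg.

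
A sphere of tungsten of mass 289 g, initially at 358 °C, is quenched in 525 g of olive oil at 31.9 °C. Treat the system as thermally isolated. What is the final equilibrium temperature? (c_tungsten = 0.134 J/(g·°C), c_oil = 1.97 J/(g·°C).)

Energy conservation, ΣQ = 0:
289*0.134*(T − 358) + 525*1.97*(T − 31.9) = 0
38.73(T − 358) + 1034.2(T − 31.9) = 0
(38.73 + 1034.2) T = 38.73*358 + 1034.2*31.9
T = 46856/1073 ≈ 43.67 °C

T_f ≈ 43.7 °C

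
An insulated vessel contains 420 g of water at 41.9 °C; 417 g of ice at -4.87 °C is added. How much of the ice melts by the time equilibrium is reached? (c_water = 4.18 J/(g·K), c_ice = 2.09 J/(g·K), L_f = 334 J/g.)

m_melted ≈ 208 g

Heat available from the water dropping to 0 °C: 420·4.18·41.9 = 73560 J.
Of that, 417·2.09·4.87 = 4244.4 J goes to bring the ice to 0 °C, leaving 69315 J.
Melting all 417 g of ice would need 417·334 = 139278 J.
69315 J < 139278 J, so only part of the ice melts and the system sits at 0 °C.
Mass melted = 69315/334 ≈ 207.5 g.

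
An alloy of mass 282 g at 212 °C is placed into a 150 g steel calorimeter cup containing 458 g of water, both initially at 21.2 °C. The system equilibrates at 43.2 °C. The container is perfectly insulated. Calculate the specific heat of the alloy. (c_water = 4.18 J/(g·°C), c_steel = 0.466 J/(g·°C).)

Conservation of energy gives ΣQ = 0:
282·c·(43.2 − 212) + 458·4.18·(43.2 − 21.2) + 150·0.466·(43.2 − 21.2) = 0
-47602 c = -43655
c = -43655/-47602 ≈ 0.9171 J/(g·°C)

c ≈ 0.917 J/(g·°C)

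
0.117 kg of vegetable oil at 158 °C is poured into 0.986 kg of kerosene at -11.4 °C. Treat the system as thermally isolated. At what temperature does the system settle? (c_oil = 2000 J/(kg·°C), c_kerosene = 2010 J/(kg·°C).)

T_f ≈ 6.5 °C

T_f is the heat-capacity-weighted average of the initial temperatures:
T_f = (234*158 + 1981.9*(-11.4)) / (234 + 1981.9)
    = 14379 / 2215.9 ≈ 6.49 °C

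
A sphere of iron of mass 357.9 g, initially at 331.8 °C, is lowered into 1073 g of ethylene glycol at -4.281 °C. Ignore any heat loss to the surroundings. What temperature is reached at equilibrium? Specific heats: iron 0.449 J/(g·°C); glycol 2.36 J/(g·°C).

With ΣQ=0 the equilibrium temperature is the m·c-weighted mean:
T_f = (160.7*331.8 + 2532.3*(-4.281)) / (160.7 + 2532.3)
    = 42479 / 2693 ≈ 15.77 °C

T_f ≈ 15.8 °C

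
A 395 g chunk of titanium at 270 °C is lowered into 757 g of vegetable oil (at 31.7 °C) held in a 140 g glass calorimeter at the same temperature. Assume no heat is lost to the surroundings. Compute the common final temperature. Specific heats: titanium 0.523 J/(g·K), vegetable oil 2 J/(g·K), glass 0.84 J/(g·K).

Setting the total heat transfer to zero:
395*0.523*(T − 270) + 757*2*(T − 31.7) + 140*0.84*(T − 31.7) = 0
206.59(T − 270) + 1514(T − 31.7) + 117.6(T − 31.7) = 0
(206.59 + 1514 + 117.6) T = 206.59*270 + 1514*31.7 + 117.6*31.7
T ≈ 58.48 °C

T_f ≈ 58.5 °C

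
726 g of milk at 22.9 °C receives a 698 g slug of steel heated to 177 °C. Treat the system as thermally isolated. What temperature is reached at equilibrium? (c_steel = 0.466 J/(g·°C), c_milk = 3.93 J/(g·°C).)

T_f ≈ 38.7 °C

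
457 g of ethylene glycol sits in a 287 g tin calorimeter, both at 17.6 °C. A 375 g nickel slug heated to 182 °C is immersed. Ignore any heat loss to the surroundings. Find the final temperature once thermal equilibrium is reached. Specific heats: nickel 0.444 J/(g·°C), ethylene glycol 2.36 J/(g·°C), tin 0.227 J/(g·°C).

T_f ≈ 38.5 °C

Taking heat into each body as positive, Σ m c ΔT = 0:
375*0.444*(T − 182) + 457*2.36*(T − 17.6) + 287*0.227*(T − 17.6) = 0
(166.5 + 1078.5 + 65.15) T = 166.5*182 + 1078.5*17.6 + 65.15*17.6
T = 50432/1310.2 ≈ 38.49 °C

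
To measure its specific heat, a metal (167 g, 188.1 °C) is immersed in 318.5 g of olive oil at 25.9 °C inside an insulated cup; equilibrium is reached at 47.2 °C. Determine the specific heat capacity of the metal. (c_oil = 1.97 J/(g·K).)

Net heat exchanged in the isolated system is zero:
167×c×(47.2 − 188.1) + 318.5×1.97×(47.2 − 25.9) = 0
-23530 c = -13365
c = -13365/-23530 ≈ 0.568 J/(g·K)

c ≈ 0.568 J/(g·K)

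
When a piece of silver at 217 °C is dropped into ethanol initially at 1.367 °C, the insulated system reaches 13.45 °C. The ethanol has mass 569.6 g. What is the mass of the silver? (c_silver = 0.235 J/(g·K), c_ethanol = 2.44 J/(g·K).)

Energy conservation, ΣQ = 0:
m×0.235×(13.45 − 217) + 569.6×2.44×(13.45 − 1.367) = 0
-47.83 m = -16793
m = -16793/-47.83 ≈ 351.1 g

m ≈ 351 g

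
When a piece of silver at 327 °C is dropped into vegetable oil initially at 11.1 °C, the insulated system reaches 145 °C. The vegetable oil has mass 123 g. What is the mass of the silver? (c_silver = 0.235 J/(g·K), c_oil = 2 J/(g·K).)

Heat gained plus heat lost sum to zero:
m×0.235×(145 − 327) + 123×2×(145 − 11.1) = 0
-42.77 m = -32939
m = -32939/-42.77 ≈ 770.2 g

m ≈ 770 g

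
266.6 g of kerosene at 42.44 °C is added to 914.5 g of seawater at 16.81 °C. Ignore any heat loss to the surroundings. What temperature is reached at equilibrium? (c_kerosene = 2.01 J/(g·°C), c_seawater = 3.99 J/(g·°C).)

T_f ≈ 20.1 °C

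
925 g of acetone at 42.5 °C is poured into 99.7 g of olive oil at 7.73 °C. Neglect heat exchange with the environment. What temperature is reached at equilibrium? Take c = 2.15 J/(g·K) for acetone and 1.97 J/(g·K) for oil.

T_f ≈ 39.4 °C

Set heat shed by the hot body equal to heat absorbed by the cold body:
925*2.15*(42.5 − T) = 99.7*1.97*(T − 7.73)
1988.8(42.5 − T) = 196.41(T − 7.73)
2185.2 T = 86040  ⇒  T ≈ 39.37 °C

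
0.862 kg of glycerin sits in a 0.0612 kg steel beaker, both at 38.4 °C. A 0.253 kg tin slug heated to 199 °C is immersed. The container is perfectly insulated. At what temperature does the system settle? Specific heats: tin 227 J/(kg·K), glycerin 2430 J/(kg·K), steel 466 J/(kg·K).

T_f = Σ m_i c_i T_i / Σ m_i c_i:
T_f = (57.43×199 + 2094.7×38.4 + 28.52×38.4) / (57.43 + 2094.7 + 28.52)
    = 92959 / 2180.6 ≈ 42.63 °C

T_f ≈ 42.6 °C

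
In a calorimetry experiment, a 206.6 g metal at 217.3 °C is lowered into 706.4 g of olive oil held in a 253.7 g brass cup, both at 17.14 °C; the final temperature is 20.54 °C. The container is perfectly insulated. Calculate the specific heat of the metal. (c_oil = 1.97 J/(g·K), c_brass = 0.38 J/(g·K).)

Taking heat into each body as positive, Σ m c ΔT = 0:
206.6×c×(20.54 − 217.3) + 706.4×1.97×(20.54 − 17.14) + 253.7×0.38×(20.54 − 17.14) = 0
-40651 c = -5059.2
c = -5059.2/-40651 ≈ 0.1245 J/(g·K)

c ≈ 0.124 J/(g·K)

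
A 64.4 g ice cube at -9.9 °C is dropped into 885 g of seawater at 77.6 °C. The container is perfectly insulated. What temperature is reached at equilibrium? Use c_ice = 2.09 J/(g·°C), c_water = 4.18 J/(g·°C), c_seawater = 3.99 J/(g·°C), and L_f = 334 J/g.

T_f ≈ 66.1 °C

Let T be the final temperature. ΣQ_i = 0:
ice -9.9→0 °C: 64.4·2.09·9.9 = 1332.5; melt ice: 64.4·334 = 21510; meltwater 0→T: 64.4·4.18·T = 269.19 T; seawater cools: 885·3.99·(T − 77.6) = 3531.2(T − 77.6)
3800.3 T = 274017 − 22842 = 251175
T ≈ 66.09 °C — above 0 °C, consistent with complete melting.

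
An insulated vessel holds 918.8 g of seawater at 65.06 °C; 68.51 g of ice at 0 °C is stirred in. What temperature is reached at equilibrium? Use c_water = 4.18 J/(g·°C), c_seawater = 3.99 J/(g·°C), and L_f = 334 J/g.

Taking heat into each body as positive, Σ m c ΔT = 0:
latent heat to melt: 68.51·334 = 22882; meltwater 0→T: 68.51·4.18·T = 286.37 T; seawater cools: 918.8·3.99·(T − 65.06) = 3666(T − 65.06)
3952.4 T = 238511 − 22882 = 215628
T ≈ 54.56 °C (positive, so assuming full melt was valid).

T_f ≈ 54.6 °C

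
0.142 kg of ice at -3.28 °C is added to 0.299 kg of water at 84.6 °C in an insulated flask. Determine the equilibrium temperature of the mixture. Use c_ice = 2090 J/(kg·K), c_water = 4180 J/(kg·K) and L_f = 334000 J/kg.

T_f ≈ 31.1 °C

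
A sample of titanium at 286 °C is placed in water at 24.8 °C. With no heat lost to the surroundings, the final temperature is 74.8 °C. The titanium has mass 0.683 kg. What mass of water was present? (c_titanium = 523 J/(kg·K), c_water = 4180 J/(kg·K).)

m ≈ 0.361 kg

|Q_titanium| = |Q_water|:
0.683×523×(286 − 74.8) = m×4180×(74.8 − 24.8)
209000 m = 75443  ⇒  m ≈ 0.361 kg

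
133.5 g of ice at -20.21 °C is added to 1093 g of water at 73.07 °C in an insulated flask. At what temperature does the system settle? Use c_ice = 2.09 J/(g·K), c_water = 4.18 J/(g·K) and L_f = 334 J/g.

T_f ≈ 55.3 °C

Energy balance with sensible and latent terms:
ice -20.21→0 °C: 133.5·2.09·20.21 = 5638.9
  melt ice: 133.5·334 = 44589
  meltwater 0→T: 133.5·4.18·T = 558.03 T
  water: 4568.7(T − 73.07)
5126.8 T = 333838 − 50228 = 283610
T ≈ 55.32 °C (positive, so assuming full melt was valid).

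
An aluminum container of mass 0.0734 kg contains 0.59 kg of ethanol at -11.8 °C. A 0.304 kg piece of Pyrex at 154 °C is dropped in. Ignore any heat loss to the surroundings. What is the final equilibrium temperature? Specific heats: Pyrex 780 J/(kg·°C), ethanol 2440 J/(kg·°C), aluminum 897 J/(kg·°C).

Energy conservation, ΣQ = 0:
0.304·780·(T − 154) + 0.59·2440·(T − (-11.8)) + 0.0734·897·(T − (-11.8)) = 0
237.12(T − 154) + 1439.6(T − (-11.8)) + 65.84(T − (-11.8)) = 0
1742.6 T = 18752
T = 18752/1742.6 ≈ 10.76 °C

T_f ≈ 10.8 °C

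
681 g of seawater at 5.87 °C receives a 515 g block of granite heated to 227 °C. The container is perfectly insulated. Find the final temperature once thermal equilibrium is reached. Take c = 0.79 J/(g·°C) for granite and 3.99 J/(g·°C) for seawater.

Set heat shed by the hot body equal to heat absorbed by the cold body:
515·0.79·(227 − T) = 681·3.99·(T − 5.87)
406.85(227 − T) = 2717.2(T − 5.87)
3124 T = 108305  ⇒  T ≈ 34.67 °C

T_f ≈ 34.7 °C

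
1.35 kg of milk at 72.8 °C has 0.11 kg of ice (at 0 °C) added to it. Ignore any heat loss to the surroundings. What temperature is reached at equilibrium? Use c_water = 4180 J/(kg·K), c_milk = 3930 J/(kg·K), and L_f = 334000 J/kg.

T_f ≈ 60.6 °C

Let T be the final temperature. ΣQ_i = 0:
melt ice: 0.11·334000 = 36740; meltwater 0→T: 0.11·4180·T = 459.8 T; milk cools: 1.35·3930·(T − 72.8) = 5305.5(T − 72.8)
5765.3 T = 386240 − 36740 = 349500
T ≈ 60.62 °C (positive, so assuming full melt was valid).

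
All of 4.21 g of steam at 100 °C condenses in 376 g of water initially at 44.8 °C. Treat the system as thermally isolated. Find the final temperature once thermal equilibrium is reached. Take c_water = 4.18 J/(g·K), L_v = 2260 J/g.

T_f ≈ 51.4 °C

Conservation of energy gives ΣQ = 0:
latent heat released on condensation: 4.21·2260 = 9514.6; condensed water 100 °C→T: 17.6(T − 100); water warms: 376·4.18·(T − 44.8) = 1571.7(T − 44.8)
1589.3 T = 9514.6 + 1759.8 + 70411 = 81686
T ≈ 51.40 °C — below 100 °C, confirming all the steam condensed.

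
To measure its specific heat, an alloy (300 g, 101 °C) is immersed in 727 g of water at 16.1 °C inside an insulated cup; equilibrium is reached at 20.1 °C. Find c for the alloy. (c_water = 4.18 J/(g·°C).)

Setting the total heat transfer to zero:
300×c×(20.1 − 101) + 727×4.18×(20.1 − 16.1) = 0
-24270 c = -12155
c = -12155/-24270 ≈ 0.5008 J/(g·°C)

c ≈ 0.501 J/(g·°C)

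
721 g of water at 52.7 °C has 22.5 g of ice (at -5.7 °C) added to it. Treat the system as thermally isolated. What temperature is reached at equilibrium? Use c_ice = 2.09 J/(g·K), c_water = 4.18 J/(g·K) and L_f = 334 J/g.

Heat gained plus heat lost sum to zero:
warm ice to 0 °C: 22.5×2.09×(0 − (-5.7)) = 268.04; latent heat to melt: 22.5×334 = 7515; warm the meltwater: 94.05 T; water: 3013.8(T − 52.7)
3107.8 T = 158826 − 7783 = 151043
T ≈ 48.60 °C — above 0 °C, consistent with complete melting.

T_f ≈ 48.6 °C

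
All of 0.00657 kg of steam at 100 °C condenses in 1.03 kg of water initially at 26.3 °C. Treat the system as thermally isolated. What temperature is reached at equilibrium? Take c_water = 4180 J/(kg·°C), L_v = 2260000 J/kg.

Setting the total heat transfer to zero:
steam→water at 100 °C releases m L_v = 0.00657×2260000 = 14848
  condensed water 100 °C→T: 27.46(T − 100)
  original water: 4305.4(T − 26.3)
4332.9 T = 14848 + 2746.3 + 113232 = 130826
T ≈ 30.19 °C (< 100 °C, so full condensation is consistent).

T_f ≈ 30.2 °C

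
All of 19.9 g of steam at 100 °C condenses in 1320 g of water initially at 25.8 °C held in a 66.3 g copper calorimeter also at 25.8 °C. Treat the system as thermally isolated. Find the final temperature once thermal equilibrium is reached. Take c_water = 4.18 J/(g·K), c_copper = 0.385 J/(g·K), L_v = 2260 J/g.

T_f ≈ 34.9 °C

Energy balance with sensible and latent terms:
steam→water at 100 °C releases m L_v = 19.9·2260 = 44974; condensed water 100 °C→T: 83.18(T − 100); original water: 5517.6(T − 25.8); copper cup: 66.3·0.385·(T − 25.8) = 25.53(T − 25.8)
5626.3 T = 44974 + 8318.2 + 143013 = 196305
T ≈ 34.89 °C (< 100 °C, so full condensation is consistent).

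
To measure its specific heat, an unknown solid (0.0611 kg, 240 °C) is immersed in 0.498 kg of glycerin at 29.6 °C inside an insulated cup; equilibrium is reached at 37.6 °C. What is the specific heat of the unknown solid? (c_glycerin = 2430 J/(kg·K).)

Heat lost by the unknown solid = heat gained by the glycerin:
0.0611·c·(240 − 37.6) = 0.498·2430·(37.6 − 29.6)
12.37 c = 9681.1  ⇒  c ≈ 782.8 J/(kg·K)

c ≈ 783 J/(kg·K)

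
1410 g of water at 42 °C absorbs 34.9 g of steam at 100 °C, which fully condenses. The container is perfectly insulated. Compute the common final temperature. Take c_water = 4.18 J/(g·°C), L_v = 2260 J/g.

Let T be the final temperature. ΣQ_i = 0:
steam→water at 100 °C releases m L_v = 34.9·2260 = 78874
  condensed water 100 °C→T: 145.88(T − 100)
  water warms: 1410·4.18·(T − 42) = 5893.8(T − 42)
6039.7 T = 78874 + 14588 + 247540 = 341002
T ≈ 56.46 °C — below 100 °C, confirming all the steam condensed.

T_f ≈ 56.5 °C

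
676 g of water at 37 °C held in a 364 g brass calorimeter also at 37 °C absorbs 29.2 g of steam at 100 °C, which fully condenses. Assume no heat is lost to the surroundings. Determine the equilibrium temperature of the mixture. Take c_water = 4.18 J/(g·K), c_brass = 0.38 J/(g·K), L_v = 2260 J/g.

Conservation of energy gives ΣQ = 0:
latent heat released on condensation: 29.2·2260 = 65992
  condensed water 100 °C→T: 122.06(T − 100)
  water warms: 676·4.18·(T − 37) = 2825.7(T − 37)
  brass cup: 364·0.38·(T − 37) = 138.32(T − 37)
3086.1 T = 65992 + 12206 + 109668 = 187866
T ≈ 60.88 °C — below 100 °C, confirming all the steam condensed.

T_f ≈ 60.9 °C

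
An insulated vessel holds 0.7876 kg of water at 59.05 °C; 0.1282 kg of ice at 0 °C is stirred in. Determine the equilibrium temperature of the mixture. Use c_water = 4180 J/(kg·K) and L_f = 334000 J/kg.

Heat gained plus heat lost sum to zero:
latent heat to melt: 0.1282×334000 = 42819
  meltwater 0→T: 0.1282×4180×T = 535.88 T
  water: 3292.2(T − 59.05)
3828 T = 194403 − 42819 = 151584
T ≈ 39.60 °C. Since T > 0 °C, the all-ice-melts assumption holds.

T_f ≈ 39.6 °C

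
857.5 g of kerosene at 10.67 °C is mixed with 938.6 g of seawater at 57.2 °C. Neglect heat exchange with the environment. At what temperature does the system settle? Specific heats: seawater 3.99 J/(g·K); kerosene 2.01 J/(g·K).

Set heat shed by the hot body equal to heat absorbed by the cold body:
938.6×3.99×(57.2 − T) = 857.5×2.01×(T − 10.67)
3745(57.2 − T) = 1723.6(T − 10.67)
5468.6 T = 232605  ⇒  T ≈ 42.53 °C

T_f ≈ 42.5 °C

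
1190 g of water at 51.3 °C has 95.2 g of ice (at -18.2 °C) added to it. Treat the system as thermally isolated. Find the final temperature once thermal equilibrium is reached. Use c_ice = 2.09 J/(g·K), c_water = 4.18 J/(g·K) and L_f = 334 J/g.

Energy conservation, ΣQ = 0:
warm ice to 0 °C: 95.2×2.09×(0 − (-18.2)) = 3621.2
  fusion: m_ice L_f = 95.2×334 = 31797
  meltwater 0→T: 95.2×4.18×T = 397.94 T
  water: 4974.2(T − 51.3)
5372.1 T = 255176 − 35418 = 219758
T ≈ 40.91 °C (positive, so assuming full melt was valid).

T_f ≈ 40.9 °C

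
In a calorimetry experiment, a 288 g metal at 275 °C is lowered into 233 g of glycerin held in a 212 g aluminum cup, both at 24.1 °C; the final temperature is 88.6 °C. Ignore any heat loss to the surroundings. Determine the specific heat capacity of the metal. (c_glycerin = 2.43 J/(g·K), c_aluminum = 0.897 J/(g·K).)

Taking heat into each body as positive, Σ m c ΔT = 0:
288×c×(88.6 − 275) + 233×2.43×(88.6 − 24.1) + 212×0.897×(88.6 − 24.1) = 0
-53683 c = -48785
c = -48785/-53683 ≈ 0.9088 J/(g·K)

c ≈ 0.909 J/(g·K)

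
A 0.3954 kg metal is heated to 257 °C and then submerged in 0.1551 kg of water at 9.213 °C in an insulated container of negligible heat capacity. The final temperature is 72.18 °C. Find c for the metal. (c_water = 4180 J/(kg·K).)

c ≈ 559 J/(kg·K)

Taking heat into each body as positive, Σ m c ΔT = 0:
0.3954·c·(72.18 − 257) + 0.1551·4180·(72.18 − 9.213) = 0
-73.08 c = -40823
c = -40823/-73.08 ≈ 558.6 J/(kg·K)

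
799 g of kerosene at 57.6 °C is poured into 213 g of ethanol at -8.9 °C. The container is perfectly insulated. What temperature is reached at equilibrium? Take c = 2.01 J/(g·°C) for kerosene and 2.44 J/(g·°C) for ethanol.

T_f ≈ 41.3 °C

T_f is the heat-capacity-weighted average of the initial temperatures:
T_f = (1606*57.6 + 519.72*(-8.9)) / (1606 + 519.72)
    = 87880 / 2125.7 ≈ 41.34 °C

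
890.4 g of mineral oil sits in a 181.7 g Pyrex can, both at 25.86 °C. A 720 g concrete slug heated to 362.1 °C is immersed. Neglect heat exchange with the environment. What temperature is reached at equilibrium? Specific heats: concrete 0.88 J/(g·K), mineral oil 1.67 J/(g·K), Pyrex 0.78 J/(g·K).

Energy conservation, ΣQ = 0:
720·0.88·(T − 362.1) + 890.4·1.67·(T − 25.86) + 181.7·0.78·(T − 25.86) = 0
633.6(T − 362.1) + 1487(T − 25.86) + 141.73(T − 25.86) = 0
(633.6 + 1487 + 141.73) T = 633.6·362.1 + 1487·25.86 + 141.73·25.86
T = 271545 / 2262.3 = 120 °C

T_f ≈ 120.0 °C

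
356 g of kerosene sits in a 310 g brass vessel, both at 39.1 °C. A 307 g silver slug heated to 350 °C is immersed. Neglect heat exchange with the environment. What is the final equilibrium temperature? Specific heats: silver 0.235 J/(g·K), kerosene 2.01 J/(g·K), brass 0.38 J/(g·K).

T_f ≈ 63.9 °C

T_f is the heat-capacity-weighted average of the initial temperatures:
T_f = (72.14×350 + 715.56×39.1 + 117.8×39.1) / (72.14 + 715.56 + 117.8)
    = 57835 / 905.5 ≈ 63.87 °C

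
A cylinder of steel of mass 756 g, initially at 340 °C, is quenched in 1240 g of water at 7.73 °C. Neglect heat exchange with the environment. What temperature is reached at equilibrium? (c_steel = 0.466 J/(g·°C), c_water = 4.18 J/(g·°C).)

Conservation of energy gives ΣQ = 0:
756*0.466*(T − 340) + 1240*4.18*(T − 7.73) = 0
352.3(T − 340) + 5183.2(T − 7.73) = 0
(352.3 + 5183.2) T = 352.3*340 + 5183.2*7.73
T = 159847/5535.5 ≈ 28.88 °C

T_f ≈ 28.9 °C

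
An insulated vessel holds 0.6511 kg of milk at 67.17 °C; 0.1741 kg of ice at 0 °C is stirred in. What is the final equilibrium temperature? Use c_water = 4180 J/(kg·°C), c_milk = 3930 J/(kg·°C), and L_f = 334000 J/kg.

T_f ≈ 34.6 °C

Energy balance with sensible and latent terms:
melt ice: 0.1741·334000 = 58149
  warm the meltwater: 727.74 T
  milk cools: 0.6511·3930·(T − 67.17) = 2558.8(T − 67.17)
3286.6 T = 171876 − 58149 = 113727
T ≈ 34.60 °C (positive, so assuming full melt was valid).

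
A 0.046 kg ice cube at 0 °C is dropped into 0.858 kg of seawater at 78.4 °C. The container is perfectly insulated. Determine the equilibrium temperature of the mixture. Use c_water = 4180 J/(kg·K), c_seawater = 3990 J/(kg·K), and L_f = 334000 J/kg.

Taking heat into each body as positive, Σ m c ΔT = 0:
fusion: m_ice L_f = 0.046·334000 = 15364
  warm the meltwater: 192.28 T
  seawater cools: 0.858·3990·(T − 78.4) = 3423.4(T − 78.4)
3615.7 T = 268396 − 15364 = 253032
T ≈ 69.98 °C (positive, so assuming full melt was valid).

T_f ≈ 70.0 °C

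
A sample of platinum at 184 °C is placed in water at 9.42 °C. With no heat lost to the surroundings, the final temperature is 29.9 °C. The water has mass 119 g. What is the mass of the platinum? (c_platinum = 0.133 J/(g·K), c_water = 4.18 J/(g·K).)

|Q_platinum| = |Q_water|:
m·0.133·(184 − 29.9) = 119·4.18·(29.9 − 9.42)
20.5 m = 10187  ⇒  m ≈ 497 g

m ≈ 497 g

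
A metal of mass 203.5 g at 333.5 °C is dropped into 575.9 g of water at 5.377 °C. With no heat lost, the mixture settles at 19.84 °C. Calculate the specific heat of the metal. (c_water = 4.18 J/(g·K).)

c ≈ 0.545 J/(g·K)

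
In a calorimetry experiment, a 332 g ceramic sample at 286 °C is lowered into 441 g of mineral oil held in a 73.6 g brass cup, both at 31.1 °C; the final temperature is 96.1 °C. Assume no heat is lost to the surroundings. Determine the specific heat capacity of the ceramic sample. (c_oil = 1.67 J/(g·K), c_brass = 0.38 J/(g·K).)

c ≈ 0.788 J/(g·K)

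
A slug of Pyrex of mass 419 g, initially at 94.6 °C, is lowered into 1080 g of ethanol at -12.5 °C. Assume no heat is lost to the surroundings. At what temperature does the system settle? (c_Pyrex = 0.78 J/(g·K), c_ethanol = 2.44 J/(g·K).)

T_f ≈ -0.7 °C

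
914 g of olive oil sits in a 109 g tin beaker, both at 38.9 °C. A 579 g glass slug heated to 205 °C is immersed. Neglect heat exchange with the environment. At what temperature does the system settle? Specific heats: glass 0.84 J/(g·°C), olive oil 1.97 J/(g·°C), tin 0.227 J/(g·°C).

Heat gained plus heat lost sum to zero:
579·0.84·(T − 205) + 914·1.97·(T − 38.9) + 109·0.227·(T − 38.9) = 0
2311.7 T = 170709
T = 170709 / 2311.7 = 73.8 °C

T_f ≈ 73.8 °C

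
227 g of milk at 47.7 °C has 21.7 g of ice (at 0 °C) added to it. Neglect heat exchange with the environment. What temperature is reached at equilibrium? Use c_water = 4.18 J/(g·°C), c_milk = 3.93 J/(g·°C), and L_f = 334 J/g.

T_f ≈ 35.9 °C

Conservation of energy gives ΣQ = 0:
latent heat to melt: 21.7×334 = 7247.8; warm the meltwater: 90.71 T; milk cools: 227×3.93×(T − 47.7) = 892.11(T − 47.7)
982.82 T = 42554 − 7247.8 = 35306
T ≈ 35.92 °C (positive, so assuming full melt was valid).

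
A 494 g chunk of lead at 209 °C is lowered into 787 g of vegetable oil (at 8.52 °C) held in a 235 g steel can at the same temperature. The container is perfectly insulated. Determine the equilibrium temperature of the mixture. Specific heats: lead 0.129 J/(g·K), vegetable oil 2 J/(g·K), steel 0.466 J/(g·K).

Net heat exchanged in the isolated system is zero:
494·0.129·(T − 209) + 787·2·(T − 8.52) + 235·0.466·(T − 8.52) = 0
63.73(T − 209) + 1574(T − 8.52) + 109.51(T − 8.52) = 0
1747.2 T = 27662
T ≈ 15.83 °C

T_f ≈ 15.8 °C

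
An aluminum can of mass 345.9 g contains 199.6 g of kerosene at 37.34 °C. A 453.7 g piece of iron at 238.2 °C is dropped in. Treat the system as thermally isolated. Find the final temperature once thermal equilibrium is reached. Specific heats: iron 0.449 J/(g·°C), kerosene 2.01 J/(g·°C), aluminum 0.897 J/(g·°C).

T_f = Σ m_i c_i T_i / Σ m_i c_i:
T_f = (203.71·238.2 + 401.2·37.34 + 310.27·37.34) / (203.71 + 401.2 + 310.27)
    = 75090 / 915.18 ≈ 82.05 °C

T_f ≈ 82.0 °C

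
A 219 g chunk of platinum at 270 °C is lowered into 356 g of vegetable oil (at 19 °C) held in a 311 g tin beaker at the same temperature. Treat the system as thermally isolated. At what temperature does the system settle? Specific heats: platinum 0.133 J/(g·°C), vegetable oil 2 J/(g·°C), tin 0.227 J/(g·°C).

T_f is the heat-capacity-weighted average of the initial temperatures:
T_f = (29.13×270 + 712×19 + 70.6×19) / (29.13 + 712 + 70.6)
    = 22734 / 811.72 ≈ 28.01 °C

T_f ≈ 28.0 °C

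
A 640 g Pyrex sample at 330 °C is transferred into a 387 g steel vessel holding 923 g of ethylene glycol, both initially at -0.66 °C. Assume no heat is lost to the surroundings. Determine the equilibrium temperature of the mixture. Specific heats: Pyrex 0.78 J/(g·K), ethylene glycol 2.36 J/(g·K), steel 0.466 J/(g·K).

T_f ≈ 57.1 °C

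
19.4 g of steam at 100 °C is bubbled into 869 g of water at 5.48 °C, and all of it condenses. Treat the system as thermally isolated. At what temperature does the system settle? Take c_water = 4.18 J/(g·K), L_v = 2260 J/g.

Setting the total heat transfer to zero:
steam→water at 100 °C releases m L_v = 19.4×2260 = 43844
  condensate cools 100→T: 19.4×4.18×(T − 100) = 81.09(T − 100)
  water warms: 869×4.18×(T − 5.48) = 3632.4(T − 5.48)
3713.5 T = 43844 + 8109.2 + 19906 = 71859
T ≈ 19.35 °C (< 100 °C, so full condensation is consistent).

T_f ≈ 19.4 °C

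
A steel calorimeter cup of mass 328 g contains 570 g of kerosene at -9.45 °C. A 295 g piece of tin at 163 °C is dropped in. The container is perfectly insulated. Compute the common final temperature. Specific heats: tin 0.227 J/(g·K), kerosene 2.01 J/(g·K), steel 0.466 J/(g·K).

T_f ≈ -1.0 °C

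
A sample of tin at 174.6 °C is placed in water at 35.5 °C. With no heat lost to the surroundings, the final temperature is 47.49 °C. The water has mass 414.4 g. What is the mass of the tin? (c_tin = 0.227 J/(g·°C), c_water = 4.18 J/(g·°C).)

m ≈ 720 g

|Q_tin| = |Q_water|:
m×0.227×(174.6 − 47.49) = 414.4×4.18×(47.49 − 35.5)
28.85 m = 20769  ⇒  m ≈ 719.8 g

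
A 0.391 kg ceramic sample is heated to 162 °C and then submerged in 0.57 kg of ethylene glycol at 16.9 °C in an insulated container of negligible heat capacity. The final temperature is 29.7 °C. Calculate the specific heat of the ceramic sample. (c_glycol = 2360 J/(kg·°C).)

Taking heat into each body as positive, Σ m c ΔT = 0:
0.391×c×(29.7 − 162) + 0.57×2360×(29.7 − 16.9) = 0
-51.73 c = -17219
c = -17219/-51.73 ≈ 332.9 J/(kg·°C)

c ≈ 333 J/(kg·°C)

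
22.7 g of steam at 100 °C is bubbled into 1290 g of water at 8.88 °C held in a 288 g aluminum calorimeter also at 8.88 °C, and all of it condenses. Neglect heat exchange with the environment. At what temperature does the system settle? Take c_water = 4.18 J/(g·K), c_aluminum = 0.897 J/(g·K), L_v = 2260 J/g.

T_f ≈ 19.3 °C

Net heat exchanged in the isolated system is zero:
latent heat released on condensation: 22.7·2260 = 51302
  condensate cools 100→T: 22.7·4.18·(T − 100) = 94.89(T − 100)
  original water: 5392.2(T − 8.88)
  aluminum cup: 288·0.897·(T − 8.88) = 258.34(T − 8.88)
5745.4 T = 51302 + 9488.6 + 50177 = 110967
T ≈ 19.31 °C, under the boiling point, so the assumption holds.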